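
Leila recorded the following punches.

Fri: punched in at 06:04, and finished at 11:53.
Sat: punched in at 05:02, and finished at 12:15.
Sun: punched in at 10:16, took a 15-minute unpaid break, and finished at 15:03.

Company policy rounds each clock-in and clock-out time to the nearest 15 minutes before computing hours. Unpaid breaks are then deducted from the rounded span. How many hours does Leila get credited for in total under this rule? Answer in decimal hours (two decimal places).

17.75 hours

Fri: in 06:04→06:00, out 11:53→12:00; 6 h 0 min
Sat: in 05:02→05:00, out 12:15→12:15; 7 h 15 min
Sun: in 10:16→10:15, out 15:03→15:00; 4 h 45 min − 15 min = 4 h 30 min
Total credited: 17 h 45 min.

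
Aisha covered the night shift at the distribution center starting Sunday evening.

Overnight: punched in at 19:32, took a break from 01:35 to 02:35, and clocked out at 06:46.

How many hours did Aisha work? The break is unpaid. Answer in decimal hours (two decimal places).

Overnight: 19:32 → midnight = 4 h 28 min; midnight → 06:46 = 6 h 46 min; span 11 h 14 min; less 60 min break → 10 h 14 min

10.23 hours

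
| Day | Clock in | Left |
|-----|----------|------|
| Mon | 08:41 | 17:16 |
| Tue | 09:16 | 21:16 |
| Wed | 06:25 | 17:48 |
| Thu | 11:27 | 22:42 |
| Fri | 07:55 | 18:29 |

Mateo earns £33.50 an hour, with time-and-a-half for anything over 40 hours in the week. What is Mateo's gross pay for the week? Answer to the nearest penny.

£2032.61

Mon: 08:41–17:16 = 8 h 35 min
Tue: 09:16–21:16 = 12 h 0 min
Wed: 06:25–17:48 = 11 h 23 min
Thu: 11:27–22:42 = 11 h 15 min
Fri: 07:55–18:29 = 10 h 34 min
Total worked: 53 h 47 min = 3227 min.
Regular 40 h 0 min = 2400 min at £33.50/h; overtime 13 h 47 min = 827 min at £50.25/h.
Pay = (2400 × £33.50 + 827 × £50.25) ÷ 60 = £2032.61.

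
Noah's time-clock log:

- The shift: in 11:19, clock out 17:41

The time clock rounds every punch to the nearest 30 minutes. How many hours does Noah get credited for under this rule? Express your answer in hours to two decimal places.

6.00 hours

The shift: in 11:19→11:30, out 17:41→17:30; 6 h 0 min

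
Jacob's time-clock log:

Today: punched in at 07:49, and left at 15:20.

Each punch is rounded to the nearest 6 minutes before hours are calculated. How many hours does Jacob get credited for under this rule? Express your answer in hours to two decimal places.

Today: in 07:49→07:48, out 15:20→15:18; 7 h 30 min

7.50 hours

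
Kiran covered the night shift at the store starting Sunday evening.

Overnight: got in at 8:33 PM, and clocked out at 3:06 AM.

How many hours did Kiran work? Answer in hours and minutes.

Overnight: 8:33 PM → midnight = 3 h 27 min; midnight → 3:06 AM = 3 h 6 min; span 6 h 33 min

6 h 33 min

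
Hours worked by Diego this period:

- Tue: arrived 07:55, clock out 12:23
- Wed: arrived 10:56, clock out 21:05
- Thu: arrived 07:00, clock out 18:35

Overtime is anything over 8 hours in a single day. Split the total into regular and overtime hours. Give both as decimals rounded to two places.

Tue: 07:55–12:23 = 4 h 28 min
Wed: 10:56–21:05 = 10 h 9 min
Thu: 07:00–18:35 = 11 h 35 min
Tue reg 4 h 28 min / OT 0 h 0 min; Wed reg 8 h 0 min / OT 2 h 9 min; Thu reg 8 h 0 min / OT 3 h 35 min.
Totals: regular 20 h 28 min, overtime 5 h 44 min.

Regular 20.47 hours, overtime 5.73 hours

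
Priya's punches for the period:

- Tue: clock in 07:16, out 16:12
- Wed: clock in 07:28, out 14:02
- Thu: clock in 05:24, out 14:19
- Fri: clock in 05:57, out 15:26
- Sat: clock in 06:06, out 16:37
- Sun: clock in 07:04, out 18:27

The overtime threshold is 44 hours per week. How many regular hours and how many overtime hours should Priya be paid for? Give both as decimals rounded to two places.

Tue: 07:16–16:12 = 8 h 56 min
Wed: 07:28–14:02 = 6 h 34 min
Thu: 05:24–14:19 = 8 h 55 min
Fri: 05:57–15:26 = 9 h 29 min
Sat: 06:06–16:37 = 10 h 31 min
Sun: 07:04–18:27 = 11 h 23 min
Total worked: 55 h 48 min = 55.80 h.
Threshold 44 h → overtime 11 h 48 min, regular 44 h 0 min.

Regular 44.00 hours, overtime 11.80 hours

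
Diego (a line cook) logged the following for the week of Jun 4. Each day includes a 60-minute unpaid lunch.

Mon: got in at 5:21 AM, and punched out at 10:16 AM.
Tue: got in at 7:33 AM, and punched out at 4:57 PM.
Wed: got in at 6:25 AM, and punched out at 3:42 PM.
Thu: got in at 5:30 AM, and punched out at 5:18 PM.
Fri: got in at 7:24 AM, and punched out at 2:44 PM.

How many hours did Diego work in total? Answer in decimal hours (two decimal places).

37.73 hours

Mon: 5:21 AM–10:16 AM = 4 h 55 min; less 60 min break → 3 h 55 min
Tue: 7:33 AM–4:57 PM = 9 h 24 min; less 60 min break → 8 h 24 min
Wed: 6:25 AM–3:42 PM = 9 h 17 min; less 60 min break → 8 h 17 min
Thu: 5:30 AM–5:18 PM = 11 h 48 min; less 60 min break → 10 h 48 min
Fri: 7:24 AM–2:44 PM = 7 h 20 min; less 60 min break → 6 h 20 min
Total: 3 h 55 min + 8 h 24 min + 8 h 17 min + 10 h 48 min + 6 h 20 min = 37 h 44 min.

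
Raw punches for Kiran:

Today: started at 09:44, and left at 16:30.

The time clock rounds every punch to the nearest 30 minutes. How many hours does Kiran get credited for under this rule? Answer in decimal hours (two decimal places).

7.00 hours

Today: in 09:44→09:30, out 16:30→16:30; 7 h 0 min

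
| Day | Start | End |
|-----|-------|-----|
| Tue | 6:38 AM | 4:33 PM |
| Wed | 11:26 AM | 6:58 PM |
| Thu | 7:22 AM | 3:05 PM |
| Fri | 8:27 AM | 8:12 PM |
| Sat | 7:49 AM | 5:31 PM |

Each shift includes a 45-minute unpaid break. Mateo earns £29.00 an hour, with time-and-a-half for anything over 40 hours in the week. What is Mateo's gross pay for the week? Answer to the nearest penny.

Tue: 6:38 AM–4:33 PM = 9 h 55 min; less 45 min break → 9 h 10 min
Wed: 11:26 AM–6:58 PM = 7 h 32 min; less 45 min break → 6 h 47 min
Thu: 7:22 AM–3:05 PM = 7 h 43 min; less 45 min break → 6 h 58 min
Fri: 8:27 AM–8:12 PM = 11 h 45 min; less 45 min break → 11 h 0 min
Sat: 7:49 AM–5:31 PM = 9 h 42 min; less 45 min break → 8 h 57 min
Total worked: 42 h 52 min = 2572 min.
Regular 40 h 0 min = 2400 min at £29.00/h; overtime 2 h 52 min = 172 min at £43.50/h.
Pay = (2400 × £29.00 + 172 × £43.50) ÷ 60 = £1284.70.

£1284.70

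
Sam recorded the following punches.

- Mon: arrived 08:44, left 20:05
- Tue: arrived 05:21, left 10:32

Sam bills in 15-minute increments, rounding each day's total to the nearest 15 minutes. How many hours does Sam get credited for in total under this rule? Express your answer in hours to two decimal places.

Mon: 08:44–20:05 = 11 h 21 min → rounds to 11 h 15 min
Tue: 05:21–10:32 = 5 h 11 min → rounds to 5 h 15 min
Total credited: 16 h 30 min.

16.50 hours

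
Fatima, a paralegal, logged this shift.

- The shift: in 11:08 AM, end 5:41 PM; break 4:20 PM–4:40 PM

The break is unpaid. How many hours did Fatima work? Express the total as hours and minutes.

6 h 13 min

The shift: 11:08 AM–5:41 PM = 6 h 33 min; less 20 min break → 6 h 13 min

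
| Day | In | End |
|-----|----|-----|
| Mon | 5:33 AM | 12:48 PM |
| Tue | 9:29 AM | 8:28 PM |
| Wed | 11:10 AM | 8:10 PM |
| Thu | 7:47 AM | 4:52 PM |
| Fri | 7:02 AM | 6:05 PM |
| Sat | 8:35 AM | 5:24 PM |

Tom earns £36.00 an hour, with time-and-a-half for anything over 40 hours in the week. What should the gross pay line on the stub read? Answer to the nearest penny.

£2313.90

Mon: 5:33 AM–12:48 PM = 7 h 15 min
Tue: 9:29 AM–8:28 PM = 10 h 59 min
Wed: 11:10 AM–8:10 PM = 9 h 0 min
Thu: 7:47 AM–4:52 PM = 9 h 5 min
Fri: 7:02 AM–6:05 PM = 11 h 3 min
Sat: 8:35 AM–5:24 PM = 8 h 49 min
Total worked: 56 h 11 min = 3371 min.
Regular 40 h 0 min = 2400 min at £36.00/h; overtime 16 h 11 min = 971 min at £54.00/h.
Pay = (2400 × £36.00 + 971 × £54.00) ÷ 60 = £2313.90.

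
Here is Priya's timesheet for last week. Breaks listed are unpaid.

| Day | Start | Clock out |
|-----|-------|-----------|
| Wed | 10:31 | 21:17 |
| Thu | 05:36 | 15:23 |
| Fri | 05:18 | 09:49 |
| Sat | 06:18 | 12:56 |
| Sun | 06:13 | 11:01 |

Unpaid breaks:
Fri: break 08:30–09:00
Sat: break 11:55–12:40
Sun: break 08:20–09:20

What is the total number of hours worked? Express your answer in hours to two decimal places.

34.25 hours

Wed: 10:31–21:17 = 10 h 46 min
Thu: 05:36–15:23 = 9 h 47 min
Fri: 05:18–09:49 = 4 h 31 min; less 30 min break → 4 h 1 min
Sat: 06:18–12:56 = 6 h 38 min; less 45 min break → 5 h 53 min
Sun: 06:13–11:01 = 4 h 48 min; less 60 min break → 3 h 48 min
Total: 10 h 46 min + 9 h 47 min + 4 h 1 min + 5 h 53 min + 3 h 48 min = 34 h 15 min.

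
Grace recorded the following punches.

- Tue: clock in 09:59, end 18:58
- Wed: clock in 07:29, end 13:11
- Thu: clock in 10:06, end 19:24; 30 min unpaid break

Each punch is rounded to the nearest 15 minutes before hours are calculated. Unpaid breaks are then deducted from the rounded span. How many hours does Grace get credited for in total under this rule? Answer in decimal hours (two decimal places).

Tue: in 09:59→10:00, out 18:58→19:00; 9 h 0 min
Wed: in 07:29→07:30, out 13:11→13:15; 5 h 45 min
Thu: in 10:06→10:00, out 19:24→19:30; 9 h 30 min − 30 min = 9 h 0 min
Total credited: 23 h 45 min.

23.75 hours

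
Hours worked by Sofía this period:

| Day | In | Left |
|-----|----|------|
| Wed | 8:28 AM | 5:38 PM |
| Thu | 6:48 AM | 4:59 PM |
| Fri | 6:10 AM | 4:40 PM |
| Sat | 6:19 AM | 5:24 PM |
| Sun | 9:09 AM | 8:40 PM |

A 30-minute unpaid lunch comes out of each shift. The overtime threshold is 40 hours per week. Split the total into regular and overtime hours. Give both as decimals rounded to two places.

Wed: 8:28 AM–5:38 PM = 9 h 10 min; less 30 min break → 8 h 40 min
Thu: 6:48 AM–4:59 PM = 10 h 11 min; less 30 min break → 9 h 41 min
Fri: 6:10 AM–4:40 PM = 10 h 30 min; less 30 min break → 10 h 0 min
Sat: 6:19 AM–5:24 PM = 11 h 5 min; less 30 min break → 10 h 35 min
Sun: 9:09 AM–8:40 PM = 11 h 31 min; less 30 min break → 11 h 1 min
Total worked: 49 h 57 min = 49.95 h.
Threshold 40 h → overtime 9 h 57 min, regular 40 h 0 min.

Regular 40.00 hours, overtime 9.95 hours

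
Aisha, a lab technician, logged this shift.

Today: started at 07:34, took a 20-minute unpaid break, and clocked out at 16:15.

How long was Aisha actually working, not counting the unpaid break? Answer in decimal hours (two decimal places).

8.35 hours

Today: 07:34–16:15 = 8 h 41 min; less 20 min break → 8 h 21 min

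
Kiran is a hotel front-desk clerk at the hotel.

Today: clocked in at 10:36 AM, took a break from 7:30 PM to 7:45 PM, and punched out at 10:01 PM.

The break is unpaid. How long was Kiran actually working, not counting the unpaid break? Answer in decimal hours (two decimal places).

11.17 hours

Today: 10:36 AM–10:01 PM = 11 h 25 min; less 15 min break → 11 h 10 min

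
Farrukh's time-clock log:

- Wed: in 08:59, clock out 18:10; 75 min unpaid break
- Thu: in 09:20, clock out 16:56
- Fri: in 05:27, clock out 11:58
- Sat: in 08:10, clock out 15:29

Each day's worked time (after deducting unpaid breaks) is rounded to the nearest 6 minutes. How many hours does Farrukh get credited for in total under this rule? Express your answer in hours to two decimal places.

Wed: 08:59–18:10 = 9 h 11 min − 75 min = 7 h 56 min → rounds to 7 h 54 min
Thu: 09:20–16:56 = 7 h 36 min → rounds to 7 h 36 min
Fri: 05:27–11:58 = 6 h 31 min → rounds to 6 h 30 min
Sat: 08:10–15:29 = 7 h 19 min → rounds to 7 h 18 min
Total credited: 29 h 18 min.

29.30 hours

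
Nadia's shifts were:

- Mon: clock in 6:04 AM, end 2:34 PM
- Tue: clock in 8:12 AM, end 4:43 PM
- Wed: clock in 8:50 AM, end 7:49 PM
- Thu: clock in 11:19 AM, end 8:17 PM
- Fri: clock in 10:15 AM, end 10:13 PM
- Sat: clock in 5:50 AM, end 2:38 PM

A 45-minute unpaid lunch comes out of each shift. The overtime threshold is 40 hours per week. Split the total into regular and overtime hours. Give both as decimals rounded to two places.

Regular 40.00 hours, overtime 13.23 hours

Mon: 6:04 AM–2:34 PM = 8 h 30 min; less 45 min break → 7 h 45 min
Tue: 8:12 AM–4:43 PM = 8 h 31 min; less 45 min break → 7 h 46 min
Wed: 8:50 AM–7:49 PM = 10 h 59 min; less 45 min break → 10 h 14 min
Thu: 11:19 AM–8:17 PM = 8 h 58 min; less 45 min break → 8 h 13 min
Fri: 10:15 AM–10:13 PM = 11 h 58 min; less 45 min break → 11 h 13 min
Sat: 5:50 AM–2:38 PM = 8 h 48 min; less 45 min break → 8 h 3 min
Total worked: 53 h 14 min = 53.23 h.
Threshold 40 h → overtime 13 h 14 min, regular 40 h 0 min.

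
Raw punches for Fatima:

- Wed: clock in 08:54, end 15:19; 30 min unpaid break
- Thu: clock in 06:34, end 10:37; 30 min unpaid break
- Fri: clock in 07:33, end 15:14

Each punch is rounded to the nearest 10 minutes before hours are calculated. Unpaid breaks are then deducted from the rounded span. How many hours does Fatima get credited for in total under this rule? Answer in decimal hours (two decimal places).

Wed: in 08:54→08:50, out 15:19→15:20; 6 h 30 min − 30 min = 6 h 0 min
Thu: in 06:34→06:30, out 10:37→10:40; 4 h 10 min − 30 min = 3 h 40 min
Fri: in 07:33→07:30, out 15:14→15:10; 7 h 40 min
Total credited: 17 h 20 min.

17.33 hours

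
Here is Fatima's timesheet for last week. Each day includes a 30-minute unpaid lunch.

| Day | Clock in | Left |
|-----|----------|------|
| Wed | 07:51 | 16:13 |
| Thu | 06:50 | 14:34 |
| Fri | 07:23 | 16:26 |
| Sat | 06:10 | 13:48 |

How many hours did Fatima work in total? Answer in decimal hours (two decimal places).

30.78 hours

Wed: 07:51–16:13 = 8 h 22 min; less 30 min break → 7 h 52 min
Thu: 06:50–14:34 = 7 h 44 min; less 30 min break → 7 h 14 min
Fri: 07:23–16:26 = 9 h 3 min; less 30 min break → 8 h 33 min
Sat: 06:10–13:48 = 7 h 38 min; less 30 min break → 7 h 8 min
Total: 7 h 52 min + 7 h 14 min + 8 h 33 min + 7 h 8 min = 30 h 47 min.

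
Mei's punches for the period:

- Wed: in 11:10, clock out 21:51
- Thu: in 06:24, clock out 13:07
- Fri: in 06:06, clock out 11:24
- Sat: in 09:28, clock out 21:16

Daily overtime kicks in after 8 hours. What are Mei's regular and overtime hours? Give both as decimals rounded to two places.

Wed: 11:10–21:51 = 10 h 41 min
Thu: 06:24–13:07 = 6 h 43 min
Fri: 06:06–11:24 = 5 h 18 min
Sat: 09:28–21:16 = 11 h 48 min
Wed reg 8 h 0 min / OT 2 h 41 min; Thu reg 6 h 43 min / OT 0 h 0 min; Fri reg 5 h 18 min / OT 0 h 0 min; Sat reg 8 h 0 min / OT 3 h 48 min.
Totals: regular 28 h 1 min, overtime 6 h 29 min.

Regular 28.02 hours, overtime 6.48 hours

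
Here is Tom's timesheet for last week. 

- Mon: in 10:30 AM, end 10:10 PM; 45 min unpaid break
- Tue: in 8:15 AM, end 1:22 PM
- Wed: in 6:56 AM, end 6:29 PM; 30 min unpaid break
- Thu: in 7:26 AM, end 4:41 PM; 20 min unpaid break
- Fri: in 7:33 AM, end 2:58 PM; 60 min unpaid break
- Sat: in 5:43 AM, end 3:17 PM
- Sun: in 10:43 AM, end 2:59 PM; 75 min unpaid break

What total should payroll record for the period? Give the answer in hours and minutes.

55 h 0 min

Mon: 10:30 AM–10:10 PM = 11 h 40 min; less 45 min break → 10 h 55 min
Tue: 8:15 AM–1:22 PM = 5 h 7 min
Wed: 6:56 AM–6:29 PM = 11 h 33 min; less 30 min break → 11 h 3 min
Thu: 7:26 AM–4:41 PM = 9 h 15 min; less 20 min break → 8 h 55 min
Fri: 7:33 AM–2:58 PM = 7 h 25 min; less 60 min break → 6 h 25 min
Sat: 5:43 AM–3:17 PM = 9 h 34 min
Sun: 10:43 AM–2:59 PM = 4 h 16 min; less 75 min break → 3 h 1 min
Total: 10 h 55 min + 5 h 7 min + 11 h 3 min + 8 h 55 min + 6 h 25 min + 9 h 34 min + 3 h 1 min = 55 h 0 min.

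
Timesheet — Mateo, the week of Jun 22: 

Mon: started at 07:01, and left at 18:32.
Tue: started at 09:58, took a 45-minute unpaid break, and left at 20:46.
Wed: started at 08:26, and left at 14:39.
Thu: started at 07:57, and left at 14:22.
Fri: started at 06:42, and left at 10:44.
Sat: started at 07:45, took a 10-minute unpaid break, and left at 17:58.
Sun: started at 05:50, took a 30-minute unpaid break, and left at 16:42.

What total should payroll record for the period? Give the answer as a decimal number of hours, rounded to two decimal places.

Mon: 07:01–18:32 = 11 h 31 min
Tue: 09:58–20:46 = 10 h 48 min; less 45 min break → 10 h 3 min
Wed: 08:26–14:39 = 6 h 13 min
Thu: 07:57–14:22 = 6 h 25 min
Fri: 06:42–10:44 = 4 h 2 min
Sat: 07:45–17:58 = 10 h 13 min; less 10 min break → 10 h 3 min
Sun: 05:50–16:42 = 10 h 52 min; less 30 min break → 10 h 22 min
Total: 11 h 31 min + 10 h 3 min + 6 h 13 min + 6 h 25 min + 4 h 2 min + 10 h 3 min + 10 h 22 min = 58 h 39 min.

58.65 hours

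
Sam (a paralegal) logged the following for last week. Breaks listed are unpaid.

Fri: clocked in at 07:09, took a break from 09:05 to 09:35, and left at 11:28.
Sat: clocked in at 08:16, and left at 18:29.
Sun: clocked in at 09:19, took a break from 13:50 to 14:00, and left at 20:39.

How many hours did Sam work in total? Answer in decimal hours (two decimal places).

Fri: 07:09–11:28 = 4 h 19 min; less 30 min break → 3 h 49 min
Sat: 08:16–18:29 = 10 h 13 min
Sun: 09:19–20:39 = 11 h 20 min; less 10 min break → 11 h 10 min
Total: 3 h 49 min + 10 h 13 min + 11 h 10 min = 25 h 12 min.

25.20 hours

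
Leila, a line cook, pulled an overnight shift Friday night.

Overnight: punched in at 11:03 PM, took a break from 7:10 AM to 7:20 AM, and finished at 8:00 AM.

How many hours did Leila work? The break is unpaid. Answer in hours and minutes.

8 h 47 min

Overnight: 11:03 PM → midnight = 0 h 57 min; midnight → 8:00 AM = 8 h 0 min; span 8 h 57 min; less 10 min break → 8 h 47 min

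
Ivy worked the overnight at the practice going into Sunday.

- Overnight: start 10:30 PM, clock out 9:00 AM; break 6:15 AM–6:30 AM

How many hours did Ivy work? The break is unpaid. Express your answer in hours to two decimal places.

Overnight: 10:30 PM → midnight = 1 h 30 min; midnight → 9:00 AM = 9 h 0 min; span 10 h 30 min; less 15 min break → 10 h 15 min

10.25 hours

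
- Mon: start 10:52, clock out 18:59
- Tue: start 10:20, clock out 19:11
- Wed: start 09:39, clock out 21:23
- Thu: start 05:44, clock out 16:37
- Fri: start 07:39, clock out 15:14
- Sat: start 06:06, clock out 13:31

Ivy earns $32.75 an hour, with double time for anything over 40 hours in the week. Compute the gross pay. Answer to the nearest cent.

$2265.21

Mon: 10:52–18:59 = 8 h 7 min
Tue: 10:20–19:11 = 8 h 51 min
Wed: 09:39–21:23 = 11 h 44 min
Thu: 05:44–16:37 = 10 h 53 min
Fri: 07:39–15:14 = 7 h 35 min
Sat: 06:06–13:31 = 7 h 25 min
Total worked: 54 h 35 min = 3275 min.
Regular 40 h 0 min = 2400 min at $32.75/h; overtime 14 h 35 min = 875 min at $65.50/h.
Pay = (2400 × $32.75 + 875 × $65.50) ÷ 60 = $2265.21.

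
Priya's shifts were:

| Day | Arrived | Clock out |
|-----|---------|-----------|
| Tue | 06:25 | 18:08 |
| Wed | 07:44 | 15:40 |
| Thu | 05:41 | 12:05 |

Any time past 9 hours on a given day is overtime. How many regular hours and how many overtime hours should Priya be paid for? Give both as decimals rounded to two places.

Tue: 06:25–18:08 = 11 h 43 min
Wed: 07:44–15:40 = 7 h 56 min
Thu: 05:41–12:05 = 6 h 24 min
Tue reg 9 h 0 min / OT 2 h 43 min; Wed reg 7 h 56 min / OT 0 h 0 min; Thu reg 6 h 24 min / OT 0 h 0 min.
Totals: regular 23 h 20 min, overtime 2 h 43 min.

Regular 23.33 hours, overtime 2.72 hours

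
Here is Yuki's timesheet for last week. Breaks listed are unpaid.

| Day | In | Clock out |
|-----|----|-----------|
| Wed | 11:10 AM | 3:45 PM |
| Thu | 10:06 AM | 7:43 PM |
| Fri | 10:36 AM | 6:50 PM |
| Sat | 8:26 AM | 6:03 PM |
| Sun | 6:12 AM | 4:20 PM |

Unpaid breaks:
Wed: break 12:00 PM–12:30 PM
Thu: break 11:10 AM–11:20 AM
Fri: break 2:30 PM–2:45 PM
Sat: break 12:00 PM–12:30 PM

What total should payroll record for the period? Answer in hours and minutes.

Wed: 11:10 AM–3:45 PM = 4 h 35 min; less 30 min break → 4 h 5 min
Thu: 10:06 AM–7:43 PM = 9 h 37 min; less 10 min break → 9 h 27 min
Fri: 10:36 AM–6:50 PM = 8 h 14 min; less 15 min break → 7 h 59 min
Sat: 8:26 AM–6:03 PM = 9 h 37 min; less 30 min break → 9 h 7 min
Sun: 6:12 AM–4:20 PM = 10 h 8 min
Total: 4 h 5 min + 9 h 27 min + 7 h 59 min + 9 h 7 min + 10 h 8 min = 40 h 46 min.

40 h 46 min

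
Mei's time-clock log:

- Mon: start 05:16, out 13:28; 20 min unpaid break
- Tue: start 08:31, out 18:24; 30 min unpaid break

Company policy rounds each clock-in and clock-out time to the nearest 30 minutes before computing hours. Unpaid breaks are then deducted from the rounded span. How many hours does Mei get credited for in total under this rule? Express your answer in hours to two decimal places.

17.17 hours

Mon: in 05:16→05:30, out 13:28→13:30; 8 h 0 min − 20 min = 7 h 40 min
Tue: in 08:31→08:30, out 18:24→18:30; 10 h 0 min − 30 min = 9 h 30 min
Total credited: 17 h 10 min.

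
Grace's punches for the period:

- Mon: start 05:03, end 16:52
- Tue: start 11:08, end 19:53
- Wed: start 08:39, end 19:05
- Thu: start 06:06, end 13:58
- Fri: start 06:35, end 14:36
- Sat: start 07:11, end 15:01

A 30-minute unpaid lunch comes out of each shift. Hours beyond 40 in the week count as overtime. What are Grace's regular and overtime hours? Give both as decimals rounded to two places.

Regular 40.00 hours, overtime 11.72 hours

Mon: 05:03–16:52 = 11 h 49 min; less 30 min break → 11 h 19 min
Tue: 11:08–19:53 = 8 h 45 min; less 30 min break → 8 h 15 min
Wed: 08:39–19:05 = 10 h 26 min; less 30 min break → 9 h 56 min
Thu: 06:06–13:58 = 7 h 52 min; less 30 min break → 7 h 22 min
Fri: 06:35–14:36 = 8 h 1 min; less 30 min break → 7 h 31 min
Sat: 07:11–15:01 = 7 h 50 min; less 30 min break → 7 h 20 min
Total worked: 51 h 43 min = 51.72 h.
Threshold 40 h → overtime 11 h 43 min, regular 40 h 0 min.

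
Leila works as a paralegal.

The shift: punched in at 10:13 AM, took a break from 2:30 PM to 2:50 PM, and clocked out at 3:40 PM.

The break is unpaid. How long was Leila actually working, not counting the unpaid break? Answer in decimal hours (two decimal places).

5.12 hours

The shift: 10:13 AM–3:40 PM = 5 h 27 min; less 20 min break → 5 h 7 min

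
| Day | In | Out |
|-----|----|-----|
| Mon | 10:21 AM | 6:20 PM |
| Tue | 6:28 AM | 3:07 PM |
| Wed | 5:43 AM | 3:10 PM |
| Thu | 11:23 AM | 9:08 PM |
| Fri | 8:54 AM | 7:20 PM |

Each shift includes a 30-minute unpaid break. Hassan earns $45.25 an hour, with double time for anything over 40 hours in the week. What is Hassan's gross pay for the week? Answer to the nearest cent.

$2150.88

Mon: 10:21 AM–6:20 PM = 7 h 59 min; less 30 min break → 7 h 29 min
Tue: 6:28 AM–3:07 PM = 8 h 39 min; less 30 min break → 8 h 9 min
Wed: 5:43 AM–3:10 PM = 9 h 27 min; less 30 min break → 8 h 57 min
Thu: 11:23 AM–9:08 PM = 9 h 45 min; less 30 min break → 9 h 15 min
Fri: 8:54 AM–7:20 PM = 10 h 26 min; less 30 min break → 9 h 56 min
Total worked: 43 h 46 min = 2626 min.
Regular 40 h 0 min = 2400 min at $45.25/h; overtime 3 h 46 min = 226 min at $90.50/h.
Pay = (2400 × $45.25 + 226 × $90.50) ÷ 60 = $2150.88.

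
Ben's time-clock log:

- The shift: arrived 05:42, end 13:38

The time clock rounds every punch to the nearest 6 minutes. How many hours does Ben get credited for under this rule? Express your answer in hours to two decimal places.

7.90 hours

The shift: in 05:42→05:42, out 13:38→13:36; 7 h 54 min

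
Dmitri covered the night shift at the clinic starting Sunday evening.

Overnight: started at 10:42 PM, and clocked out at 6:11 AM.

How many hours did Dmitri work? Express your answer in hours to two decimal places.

7.48 hours

Overnight: 10:42 PM → midnight = 1 h 18 min; midnight → 6:11 AM = 6 h 11 min; span 7 h 29 min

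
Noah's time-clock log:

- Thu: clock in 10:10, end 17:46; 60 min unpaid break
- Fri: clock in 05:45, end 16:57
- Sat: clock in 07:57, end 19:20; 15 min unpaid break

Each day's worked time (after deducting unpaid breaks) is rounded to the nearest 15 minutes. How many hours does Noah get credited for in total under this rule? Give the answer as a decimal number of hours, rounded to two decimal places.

29.00 hours

Thu: 10:10–17:46 = 7 h 36 min − 60 min = 6 h 36 min → rounds to 6 h 30 min
Fri: 05:45–16:57 = 11 h 12 min → rounds to 11 h 15 min
Sat: 07:57–19:20 = 11 h 23 min − 15 min = 11 h 8 min → rounds to 11 h 15 min
Total credited: 29 h 0 min.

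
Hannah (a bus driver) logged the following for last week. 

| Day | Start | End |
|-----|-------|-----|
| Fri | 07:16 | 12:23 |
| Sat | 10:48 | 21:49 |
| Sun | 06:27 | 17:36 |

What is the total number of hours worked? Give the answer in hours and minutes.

27 h 17 min

Fri: 07:16–12:23 = 5 h 7 min
Sat: 10:48–21:49 = 11 h 1 min
Sun: 06:27–17:36 = 11 h 9 min
Total: 5 h 7 min + 11 h 1 min + 11 h 9 min = 27 h 17 min.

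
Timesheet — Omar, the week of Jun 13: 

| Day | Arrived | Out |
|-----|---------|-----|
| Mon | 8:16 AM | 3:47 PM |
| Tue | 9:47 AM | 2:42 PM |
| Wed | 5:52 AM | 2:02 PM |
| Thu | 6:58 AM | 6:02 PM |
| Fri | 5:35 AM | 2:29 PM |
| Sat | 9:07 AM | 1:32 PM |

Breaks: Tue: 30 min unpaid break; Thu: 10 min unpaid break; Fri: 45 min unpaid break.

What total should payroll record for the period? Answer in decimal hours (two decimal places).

43.57 hours

Mon: 8:16 AM–3:47 PM = 7 h 31 min
Tue: 9:47 AM–2:42 PM = 4 h 55 min; less 30 min break → 4 h 25 min
Wed: 5:52 AM–2:02 PM = 8 h 10 min
Thu: 6:58 AM–6:02 PM = 11 h 4 min; less 10 min break → 10 h 54 min
Fri: 5:35 AM–2:29 PM = 8 h 54 min; less 45 min break → 8 h 9 min
Sat: 9:07 AM–1:32 PM = 4 h 25 min
Total: 7 h 31 min + 4 h 25 min + 8 h 10 min + 10 h 54 min + 8 h 9 min + 4 h 25 min = 43 h 34 min.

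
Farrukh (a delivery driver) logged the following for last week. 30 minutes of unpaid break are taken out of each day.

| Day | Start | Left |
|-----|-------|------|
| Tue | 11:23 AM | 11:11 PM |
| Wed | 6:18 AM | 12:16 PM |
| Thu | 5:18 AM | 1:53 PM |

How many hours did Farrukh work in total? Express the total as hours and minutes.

Tue: 11:23 AM–11:11 PM = 11 h 48 min; less 30 min break → 11 h 18 min
Wed: 6:18 AM–12:16 PM = 5 h 58 min; less 30 min break → 5 h 28 min
Thu: 5:18 AM–1:53 PM = 8 h 35 min; less 30 min break → 8 h 5 min
Total: 11 h 18 min + 5 h 28 min + 8 h 5 min = 24 h 51 min.

24 h 51 min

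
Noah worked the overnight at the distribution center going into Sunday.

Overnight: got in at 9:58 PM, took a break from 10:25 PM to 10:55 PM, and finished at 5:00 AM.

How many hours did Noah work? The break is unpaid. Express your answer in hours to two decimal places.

Overnight: 9:58 PM → midnight = 2 h 2 min; midnight → 5:00 AM = 5 h 0 min; span 7 h 2 min; less 30 min break → 6 h 32 min

6.53 hours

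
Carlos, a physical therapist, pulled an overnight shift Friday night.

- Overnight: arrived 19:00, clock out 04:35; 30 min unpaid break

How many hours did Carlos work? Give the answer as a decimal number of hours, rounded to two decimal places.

9.08 hours

Overnight: 19:00 → midnight = 5 h 0 min; midnight → 04:35 = 4 h 35 min; span 9 h 35 min; less 30 min break → 9 h 5 min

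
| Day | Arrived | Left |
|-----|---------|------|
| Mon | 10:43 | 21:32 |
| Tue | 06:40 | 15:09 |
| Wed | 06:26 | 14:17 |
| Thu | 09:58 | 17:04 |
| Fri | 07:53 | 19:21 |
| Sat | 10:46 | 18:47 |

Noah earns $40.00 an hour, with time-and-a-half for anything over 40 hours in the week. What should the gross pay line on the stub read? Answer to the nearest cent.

$2424.00

Mon: 10:43–21:32 = 10 h 49 min
Tue: 06:40–15:09 = 8 h 29 min
Wed: 06:26–14:17 = 7 h 51 min
Thu: 09:58–17:04 = 7 h 6 min
Fri: 07:53–19:21 = 11 h 28 min
Sat: 10:46–18:47 = 8 h 1 min
Total worked: 53 h 44 min = 3224 min.
Regular 40 h 0 min = 2400 min at $40.00/h; overtime 13 h 44 min = 824 min at $60.00/h.
Pay = (2400 × $40.00 + 824 × $60.00) ÷ 60 = $2424.00.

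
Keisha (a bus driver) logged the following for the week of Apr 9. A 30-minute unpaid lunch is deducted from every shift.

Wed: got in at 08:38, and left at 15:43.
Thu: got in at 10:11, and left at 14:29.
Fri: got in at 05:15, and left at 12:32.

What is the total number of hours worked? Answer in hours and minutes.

17 h 10 min

Wed: 08:38–15:43 = 7 h 5 min; less 30 min break → 6 h 35 min
Thu: 10:11–14:29 = 4 h 18 min; less 30 min break → 3 h 48 min
Fri: 05:15–12:32 = 7 h 17 min; less 30 min break → 6 h 47 min
Total: 6 h 35 min + 3 h 48 min + 6 h 47 min = 17 h 10 min.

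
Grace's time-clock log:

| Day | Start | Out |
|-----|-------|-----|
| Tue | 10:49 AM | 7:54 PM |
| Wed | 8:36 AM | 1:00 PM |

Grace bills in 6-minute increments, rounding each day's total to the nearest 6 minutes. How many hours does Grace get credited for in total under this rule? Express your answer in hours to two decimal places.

13.50 hours

Tue: 10:49 AM–7:54 PM = 9 h 5 min → rounds to 9 h 6 min
Wed: 8:36 AM–1:00 PM = 4 h 24 min → rounds to 4 h 24 min
Total credited: 13 h 30 min.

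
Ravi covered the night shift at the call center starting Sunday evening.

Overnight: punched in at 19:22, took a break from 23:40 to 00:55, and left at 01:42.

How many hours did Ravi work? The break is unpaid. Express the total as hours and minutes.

Overnight: 19:22 → midnight = 4 h 38 min; midnight → 01:42 = 1 h 42 min; span 6 h 20 min; less 75 min break → 5 h 5 min

5 h 5 min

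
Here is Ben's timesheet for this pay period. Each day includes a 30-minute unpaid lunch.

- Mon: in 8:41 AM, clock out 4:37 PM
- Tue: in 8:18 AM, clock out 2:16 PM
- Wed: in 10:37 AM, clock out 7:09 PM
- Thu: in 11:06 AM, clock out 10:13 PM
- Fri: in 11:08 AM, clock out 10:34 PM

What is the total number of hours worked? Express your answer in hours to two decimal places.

42.48 hours

Mon: 8:41 AM–4:37 PM = 7 h 56 min; less 30 min break → 7 h 26 min
Tue: 8:18 AM–2:16 PM = 5 h 58 min; less 30 min break → 5 h 28 min
Wed: 10:37 AM–7:09 PM = 8 h 32 min; less 30 min break → 8 h 2 min
Thu: 11:06 AM–10:13 PM = 11 h 7 min; less 30 min break → 10 h 37 min
Fri: 11:08 AM–10:34 PM = 11 h 26 min; less 30 min break → 10 h 56 min
Total: 7 h 26 min + 5 h 28 min + 8 h 2 min + 10 h 37 min + 10 h 56 min = 42 h 29 min.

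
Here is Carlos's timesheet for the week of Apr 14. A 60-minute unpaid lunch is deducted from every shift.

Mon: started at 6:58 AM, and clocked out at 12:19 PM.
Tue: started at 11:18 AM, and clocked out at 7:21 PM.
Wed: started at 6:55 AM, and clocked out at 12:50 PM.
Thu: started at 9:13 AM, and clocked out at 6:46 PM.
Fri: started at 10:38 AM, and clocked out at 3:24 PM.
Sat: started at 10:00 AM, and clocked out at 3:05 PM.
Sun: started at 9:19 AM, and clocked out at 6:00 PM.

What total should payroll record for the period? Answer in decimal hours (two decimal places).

Mon: 6:58 AM–12:19 PM = 5 h 21 min; less 60 min break → 4 h 21 min
Tue: 11:18 AM–7:21 PM = 8 h 3 min; less 60 min break → 7 h 3 min
Wed: 6:55 AM–12:50 PM = 5 h 55 min; less 60 min break → 4 h 55 min
Thu: 9:13 AM–6:46 PM = 9 h 33 min; less 60 min break → 8 h 33 min
Fri: 10:38 AM–3:24 PM = 4 h 46 min; less 60 min break → 3 h 46 min
Sat: 10:00 AM–3:05 PM = 5 h 5 min; less 60 min break → 4 h 5 min
Sun: 9:19 AM–6:00 PM = 8 h 41 min; less 60 min break → 7 h 41 min
Total: 4 h 21 min + 7 h 3 min + 4 h 55 min + 8 h 33 min + 3 h 46 min + 4 h 5 min + 7 h 41 min = 40 h 24 min.

40.40 hours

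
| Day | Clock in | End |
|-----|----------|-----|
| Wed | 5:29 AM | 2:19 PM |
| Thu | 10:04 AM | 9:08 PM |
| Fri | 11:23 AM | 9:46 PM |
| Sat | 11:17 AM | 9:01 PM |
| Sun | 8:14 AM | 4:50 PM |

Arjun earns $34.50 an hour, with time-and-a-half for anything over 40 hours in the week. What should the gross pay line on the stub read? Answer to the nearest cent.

$1825.91

Wed: 5:29 AM–2:19 PM = 8 h 50 min
Thu: 10:04 AM–9:08 PM = 11 h 4 min
Fri: 11:23 AM–9:46 PM = 10 h 23 min
Sat: 11:17 AM–9:01 PM = 9 h 44 min
Sun: 8:14 AM–4:50 PM = 8 h 36 min
Total worked: 48 h 37 min = 2917 min.
Regular 40 h 0 min = 2400 min at $34.50/h; overtime 8 h 37 min = 517 min at $51.75/h.
Pay = (2400 × $34.50 + 517 × $51.75) ÷ 60 = $1825.91.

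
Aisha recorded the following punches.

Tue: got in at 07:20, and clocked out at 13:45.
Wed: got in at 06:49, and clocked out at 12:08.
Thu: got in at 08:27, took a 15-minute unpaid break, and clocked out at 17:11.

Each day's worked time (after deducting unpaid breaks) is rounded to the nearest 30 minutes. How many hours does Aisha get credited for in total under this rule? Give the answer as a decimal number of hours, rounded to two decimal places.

Tue: 07:20–13:45 = 6 h 25 min → rounds to 6 h 30 min
Wed: 06:49–12:08 = 5 h 19 min → rounds to 5 h 30 min
Thu: 08:27–17:11 = 8 h 44 min − 15 min = 8 h 29 min → rounds to 8 h 30 min
Total credited: 20 h 30 min.

20.50 hours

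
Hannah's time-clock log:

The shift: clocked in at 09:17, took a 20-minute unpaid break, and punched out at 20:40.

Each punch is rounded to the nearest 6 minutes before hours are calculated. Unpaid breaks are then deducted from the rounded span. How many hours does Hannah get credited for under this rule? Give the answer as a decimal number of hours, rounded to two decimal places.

The shift: in 09:17→09:18, out 20:40→20:42; 11 h 24 min − 20 min = 11 h 4 min

11.07 hours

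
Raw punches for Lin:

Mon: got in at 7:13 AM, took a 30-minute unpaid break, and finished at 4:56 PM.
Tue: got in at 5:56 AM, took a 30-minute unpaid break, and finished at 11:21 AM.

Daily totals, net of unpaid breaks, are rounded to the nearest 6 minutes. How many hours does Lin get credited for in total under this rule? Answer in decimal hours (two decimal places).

Mon: 7:13 AM–4:56 PM = 9 h 43 min − 30 min = 9 h 13 min → rounds to 9 h 12 min
Tue: 5:56 AM–11:21 AM = 5 h 25 min − 30 min = 4 h 55 min → rounds to 4 h 54 min
Total credited: 14 h 6 min.

14.10 hours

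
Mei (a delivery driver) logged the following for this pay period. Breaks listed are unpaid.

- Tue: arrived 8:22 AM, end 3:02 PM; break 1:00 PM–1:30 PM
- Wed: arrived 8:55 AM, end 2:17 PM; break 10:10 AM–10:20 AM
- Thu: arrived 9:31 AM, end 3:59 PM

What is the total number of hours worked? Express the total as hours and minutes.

17 h 50 min

Tue: 8:22 AM–3:02 PM = 6 h 40 min; less 30 min break → 6 h 10 min
Wed: 8:55 AM–2:17 PM = 5 h 22 min; less 10 min break → 5 h 12 min
Thu: 9:31 AM–3:59 PM = 6 h 28 min
Total: 6 h 10 min + 5 h 12 min + 6 h 28 min = 17 h 50 min.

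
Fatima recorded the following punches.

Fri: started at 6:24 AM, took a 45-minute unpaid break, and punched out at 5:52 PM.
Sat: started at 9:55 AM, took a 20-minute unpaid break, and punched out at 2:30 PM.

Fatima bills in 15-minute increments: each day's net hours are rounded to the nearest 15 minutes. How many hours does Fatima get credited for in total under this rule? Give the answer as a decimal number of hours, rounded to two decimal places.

Fri: 6:24 AM–5:52 PM = 11 h 28 min − 45 min = 10 h 43 min → rounds to 10 h 45 min
Sat: 9:55 AM–2:30 PM = 4 h 35 min − 20 min = 4 h 15 min → rounds to 4 h 15 min
Total credited: 15 h 0 min.

15.00 hours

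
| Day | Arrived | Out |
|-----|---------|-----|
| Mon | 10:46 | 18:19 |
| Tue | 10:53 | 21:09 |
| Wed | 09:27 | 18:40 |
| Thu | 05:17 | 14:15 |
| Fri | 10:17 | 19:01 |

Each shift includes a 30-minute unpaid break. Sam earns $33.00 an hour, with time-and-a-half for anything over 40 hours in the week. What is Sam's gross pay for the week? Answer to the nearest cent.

$1430.55

Mon: 10:46–18:19 = 7 h 33 min; less 30 min break → 7 h 3 min
Tue: 10:53–21:09 = 10 h 16 min; less 30 min break → 9 h 46 min
Wed: 09:27–18:40 = 9 h 13 min; less 30 min break → 8 h 43 min
Thu: 05:17–14:15 = 8 h 58 min; less 30 min break → 8 h 28 min
Fri: 10:17–19:01 = 8 h 44 min; less 30 min break → 8 h 14 min
Total worked: 42 h 14 min = 2534 min.
Regular 40 h 0 min = 2400 min at $33.00/h; overtime 2 h 14 min = 134 min at $49.50/h.
Pay = (2400 × $33.00 + 134 × $49.50) ÷ 60 = $1430.55.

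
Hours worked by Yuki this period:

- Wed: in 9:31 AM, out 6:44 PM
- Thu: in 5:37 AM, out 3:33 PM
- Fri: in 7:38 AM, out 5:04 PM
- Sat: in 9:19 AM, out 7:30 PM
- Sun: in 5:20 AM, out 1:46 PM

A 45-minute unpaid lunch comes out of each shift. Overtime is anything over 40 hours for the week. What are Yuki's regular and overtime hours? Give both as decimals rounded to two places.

Regular 40.00 hours, overtime 3.45 hours

Wed: 9:31 AM–6:44 PM = 9 h 13 min; less 45 min break → 8 h 28 min
Thu: 5:37 AM–3:33 PM = 9 h 56 min; less 45 min break → 9 h 11 min
Fri: 7:38 AM–5:04 PM = 9 h 26 min; less 45 min break → 8 h 41 min
Sat: 9:19 AM–7:30 PM = 10 h 11 min; less 45 min break → 9 h 26 min
Sun: 5:20 AM–1:46 PM = 8 h 26 min; less 45 min break → 7 h 41 min
Total worked: 43 h 27 min = 43.45 h.
Threshold 40 h → overtime 3 h 27 min, regular 40 h 0 min.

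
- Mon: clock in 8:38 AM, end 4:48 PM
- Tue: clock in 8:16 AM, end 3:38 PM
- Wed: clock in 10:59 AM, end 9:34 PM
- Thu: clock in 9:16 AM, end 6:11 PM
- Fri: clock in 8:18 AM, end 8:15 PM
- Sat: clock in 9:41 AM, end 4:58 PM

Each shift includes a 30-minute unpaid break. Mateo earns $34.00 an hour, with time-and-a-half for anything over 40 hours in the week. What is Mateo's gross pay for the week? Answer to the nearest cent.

Mon: 8:38 AM–4:48 PM = 8 h 10 min; less 30 min break → 7 h 40 min
Tue: 8:16 AM–3:38 PM = 7 h 22 min; less 30 min break → 6 h 52 min
Wed: 10:59 AM–9:34 PM = 10 h 35 min; less 30 min break → 10 h 5 min
Thu: 9:16 AM–6:11 PM = 8 h 55 min; less 30 min break → 8 h 25 min
Fri: 8:18 AM–8:15 PM = 11 h 57 min; less 30 min break → 11 h 27 min
Sat: 9:41 AM–4:58 PM = 7 h 17 min; less 30 min break → 6 h 47 min
Total worked: 51 h 16 min = 3076 min.
Regular 40 h 0 min = 2400 min at $34.00/h; overtime 11 h 16 min = 676 min at $51.00/h.
Pay = (2400 × $34.00 + 676 × $51.00) ÷ 60 = $1934.60.

$1934.60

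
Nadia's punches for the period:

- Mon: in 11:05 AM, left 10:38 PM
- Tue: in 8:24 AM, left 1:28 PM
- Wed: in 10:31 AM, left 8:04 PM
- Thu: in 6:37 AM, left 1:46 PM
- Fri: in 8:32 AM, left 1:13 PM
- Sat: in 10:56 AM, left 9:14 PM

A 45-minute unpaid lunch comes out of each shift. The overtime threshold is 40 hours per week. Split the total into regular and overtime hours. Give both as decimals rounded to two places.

Mon: 11:05 AM–10:38 PM = 11 h 33 min; less 45 min break → 10 h 48 min
Tue: 8:24 AM–1:28 PM = 5 h 4 min; less 45 min break → 4 h 19 min
Wed: 10:31 AM–8:04 PM = 9 h 33 min; less 45 min break → 8 h 48 min
Thu: 6:37 AM–1:46 PM = 7 h 9 min; less 45 min break → 6 h 24 min
Fri: 8:32 AM–1:13 PM = 4 h 41 min; less 45 min break → 3 h 56 min
Sat: 10:56 AM–9:14 PM = 10 h 18 min; less 45 min break → 9 h 33 min
Total worked: 43 h 48 min = 43.80 h.
Threshold 40 h → overtime 3 h 48 min, regular 40 h 0 min.

Regular 40.00 hours, overtime 3.80 hours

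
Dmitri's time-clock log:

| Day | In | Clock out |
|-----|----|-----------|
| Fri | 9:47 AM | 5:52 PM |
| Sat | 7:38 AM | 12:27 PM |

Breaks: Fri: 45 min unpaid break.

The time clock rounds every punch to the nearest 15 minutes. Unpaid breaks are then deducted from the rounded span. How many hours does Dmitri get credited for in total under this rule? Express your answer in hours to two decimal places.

Fri: in 9:47 AM→9:45 AM, out 5:52 PM→5:45 PM; 8 h 0 min − 45 min = 7 h 15 min
Sat: in 7:38 AM→7:45 AM, out 12:27 PM→12:30 PM; 4 h 45 min
Total credited: 12 h 0 min.

12.00 hours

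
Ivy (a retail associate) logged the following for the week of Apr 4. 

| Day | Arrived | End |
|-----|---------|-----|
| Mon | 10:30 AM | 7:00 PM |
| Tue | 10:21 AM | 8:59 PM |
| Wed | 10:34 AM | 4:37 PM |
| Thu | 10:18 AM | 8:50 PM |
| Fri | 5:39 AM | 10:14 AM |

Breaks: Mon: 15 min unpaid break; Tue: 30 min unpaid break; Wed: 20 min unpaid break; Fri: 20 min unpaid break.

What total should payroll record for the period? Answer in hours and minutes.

Mon: 10:30 AM–7:00 PM = 8 h 30 min; less 15 min break → 8 h 15 min
Tue: 10:21 AM–8:59 PM = 10 h 38 min; less 30 min break → 10 h 8 min
Wed: 10:34 AM–4:37 PM = 6 h 3 min; less 20 min break → 5 h 43 min
Thu: 10:18 AM–8:50 PM = 10 h 32 min
Fri: 5:39 AM–10:14 AM = 4 h 35 min; less 20 min break → 4 h 15 min
Total: 8 h 15 min + 10 h 8 min + 5 h 43 min + 10 h 32 min + 4 h 15 min = 38 h 53 min.

38 h 53 min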